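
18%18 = 0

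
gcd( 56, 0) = 56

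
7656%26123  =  7656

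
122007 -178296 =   -  56289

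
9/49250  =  9/49250 =0.00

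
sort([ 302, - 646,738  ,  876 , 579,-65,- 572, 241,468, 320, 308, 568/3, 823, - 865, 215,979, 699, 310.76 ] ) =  [ - 865,-646, - 572,-65, 568/3,215, 241, 302, 308,310.76 , 320, 468, 579, 699, 738,823, 876, 979 ] 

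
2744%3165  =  2744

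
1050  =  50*21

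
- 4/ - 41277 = 4/41277 = 0.00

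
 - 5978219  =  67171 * ( - 89)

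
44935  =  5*8987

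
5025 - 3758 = 1267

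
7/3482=7/3482 = 0.00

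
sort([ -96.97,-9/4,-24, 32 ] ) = [ - 96.97,- 24,-9/4,32 ] 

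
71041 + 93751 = 164792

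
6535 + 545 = 7080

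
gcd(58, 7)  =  1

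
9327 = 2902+6425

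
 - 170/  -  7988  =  85/3994 = 0.02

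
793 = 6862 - 6069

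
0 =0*4948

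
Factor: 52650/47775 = 54/49=2^1* 3^3*7^( - 2 )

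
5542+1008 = 6550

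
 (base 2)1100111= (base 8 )147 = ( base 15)6d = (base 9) 124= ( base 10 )103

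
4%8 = 4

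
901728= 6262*144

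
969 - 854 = 115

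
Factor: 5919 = 3^1*1973^1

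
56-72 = -16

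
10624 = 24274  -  13650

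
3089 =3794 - 705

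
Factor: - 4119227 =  - 7^1*67^1*8783^1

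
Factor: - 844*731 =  -616964 = -2^2*17^1*43^1*211^1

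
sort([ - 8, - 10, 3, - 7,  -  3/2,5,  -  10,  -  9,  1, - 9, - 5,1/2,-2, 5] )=[ - 10,  -  10, - 9,- 9, - 8,-7, - 5,-2,  -  3/2,1/2 , 1,3,5,5]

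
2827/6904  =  2827/6904 =0.41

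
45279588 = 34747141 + 10532447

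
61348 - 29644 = 31704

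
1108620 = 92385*12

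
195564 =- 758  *( - 258 )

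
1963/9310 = 1963/9310 =0.21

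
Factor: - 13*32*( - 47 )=2^5*13^1*47^1 = 19552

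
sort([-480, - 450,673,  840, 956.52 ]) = [-480, - 450, 673, 840,956.52]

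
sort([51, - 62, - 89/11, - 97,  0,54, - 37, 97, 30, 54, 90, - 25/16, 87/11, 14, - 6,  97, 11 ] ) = [ - 97, - 62, - 37, - 89/11,  -  6, - 25/16,  0,87/11 , 11,14,30,51, 54,54 , 90, 97,97] 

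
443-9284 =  - 8841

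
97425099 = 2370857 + 95054242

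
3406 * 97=330382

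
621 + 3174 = 3795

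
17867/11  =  17867/11 = 1624.27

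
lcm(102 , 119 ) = 714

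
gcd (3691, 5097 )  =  1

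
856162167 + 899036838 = 1755199005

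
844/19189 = 844/19189 = 0.04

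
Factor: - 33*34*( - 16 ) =2^5*3^1*11^1*17^1 = 17952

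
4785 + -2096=2689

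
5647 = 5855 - 208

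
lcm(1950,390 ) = 1950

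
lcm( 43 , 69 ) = 2967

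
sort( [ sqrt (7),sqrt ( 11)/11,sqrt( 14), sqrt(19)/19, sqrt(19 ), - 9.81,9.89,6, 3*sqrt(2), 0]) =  [-9.81, 0 , sqrt ( 19) /19,  sqrt ( 11)/11, sqrt( 7 ),sqrt( 14),3*sqrt (2),sqrt( 19 ) , 6 , 9.89 ]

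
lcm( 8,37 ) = 296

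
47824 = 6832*7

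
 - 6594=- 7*942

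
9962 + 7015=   16977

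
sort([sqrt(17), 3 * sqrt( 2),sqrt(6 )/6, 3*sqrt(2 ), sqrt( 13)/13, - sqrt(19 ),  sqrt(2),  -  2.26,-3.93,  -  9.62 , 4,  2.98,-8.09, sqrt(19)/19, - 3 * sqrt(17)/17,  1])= [ - 9.62, - 8.09,  -  sqrt( 19),  -  3.93,-2.26, -3  *  sqrt( 17)/17, sqrt( 19 )/19,  sqrt(13)/13,sqrt ( 6)/6, 1, sqrt(2) , 2.98, 4, sqrt(17),3*  sqrt( 2),3 *sqrt(2) ] 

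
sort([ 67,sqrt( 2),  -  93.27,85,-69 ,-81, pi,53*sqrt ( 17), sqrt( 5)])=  [-93.27,-81,-69, sqrt( 2 ), sqrt(5), pi,67, 85,  53*sqrt( 17) ] 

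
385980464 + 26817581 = 412798045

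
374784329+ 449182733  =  823967062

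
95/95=1 = 1.00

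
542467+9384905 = 9927372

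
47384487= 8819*5373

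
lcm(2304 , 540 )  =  34560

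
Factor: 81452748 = 2^2*3^1*13^1 * 31^1*16843^1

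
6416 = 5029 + 1387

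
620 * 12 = 7440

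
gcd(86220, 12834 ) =18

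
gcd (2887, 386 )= 1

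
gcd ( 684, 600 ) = 12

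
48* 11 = 528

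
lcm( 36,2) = 36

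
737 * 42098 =31026226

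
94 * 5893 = 553942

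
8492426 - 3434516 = 5057910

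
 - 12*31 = -372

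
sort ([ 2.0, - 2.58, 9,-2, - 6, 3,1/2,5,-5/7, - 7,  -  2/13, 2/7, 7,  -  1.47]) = [ - 7, - 6, - 2.58 , - 2,- 1.47, -5/7, - 2/13,2/7,1/2,2.0, 3,5 , 7,9] 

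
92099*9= 828891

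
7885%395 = 380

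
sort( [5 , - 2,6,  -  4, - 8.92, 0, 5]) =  [ - 8.92,  -  4, - 2,0,5, 5, 6]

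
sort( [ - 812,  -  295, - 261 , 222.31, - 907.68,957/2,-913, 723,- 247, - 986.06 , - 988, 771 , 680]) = [ - 988,  -  986.06, - 913, - 907.68,  -  812,- 295, - 261,  -  247, 222.31,957/2, 680,  723, 771] 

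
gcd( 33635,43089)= 1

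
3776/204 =944/51 = 18.51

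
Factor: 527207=527207^1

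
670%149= 74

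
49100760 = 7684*6390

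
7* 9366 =65562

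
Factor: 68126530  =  2^1*5^1*31^1*219763^1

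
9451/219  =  9451/219= 43.16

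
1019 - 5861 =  - 4842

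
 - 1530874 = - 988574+  -  542300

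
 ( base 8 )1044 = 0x224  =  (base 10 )548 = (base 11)459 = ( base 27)K8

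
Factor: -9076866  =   - 2^1*3^1*109^1*13879^1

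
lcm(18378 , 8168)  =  73512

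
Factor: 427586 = 2^1*439^1 * 487^1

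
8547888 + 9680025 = 18227913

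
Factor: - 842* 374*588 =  -2^4*3^1*7^2*11^1*17^1*421^1 = - 185165904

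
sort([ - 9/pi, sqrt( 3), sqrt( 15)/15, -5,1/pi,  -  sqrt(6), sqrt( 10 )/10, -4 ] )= [-5, - 4, - 9/pi, - sqrt( 6),sqrt( 15 )/15,sqrt( 10)/10,  1/pi,sqrt( 3) ]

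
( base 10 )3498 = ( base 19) 9d2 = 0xDAA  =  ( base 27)4LF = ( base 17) C1D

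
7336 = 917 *8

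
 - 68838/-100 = 688 + 19/50=688.38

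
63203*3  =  189609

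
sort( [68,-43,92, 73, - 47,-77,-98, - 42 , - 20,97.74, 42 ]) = [ - 98, - 77, - 47, - 43 , - 42, - 20,  42, 68,73, 92,97.74] 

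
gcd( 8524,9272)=4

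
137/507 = 137/507 =0.27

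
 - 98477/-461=98477/461 = 213.62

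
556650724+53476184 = 610126908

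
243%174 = 69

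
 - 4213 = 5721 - 9934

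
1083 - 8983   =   - 7900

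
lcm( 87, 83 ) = 7221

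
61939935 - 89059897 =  - 27119962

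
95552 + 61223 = 156775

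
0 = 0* 24212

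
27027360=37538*720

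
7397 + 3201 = 10598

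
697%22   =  15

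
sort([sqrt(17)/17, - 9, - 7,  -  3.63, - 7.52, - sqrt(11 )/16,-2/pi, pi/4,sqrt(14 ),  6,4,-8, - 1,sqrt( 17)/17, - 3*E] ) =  [-9, - 3*E, - 8, - 7.52, - 7,  -  3.63,-1, - 2/pi,  -  sqrt(11)/16 , sqrt(17 ) /17,  sqrt( 17 )/17,pi/4,  sqrt(14 ),4,6 ]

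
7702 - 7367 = 335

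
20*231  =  4620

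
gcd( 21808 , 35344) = 752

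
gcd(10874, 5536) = 2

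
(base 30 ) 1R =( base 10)57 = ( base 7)111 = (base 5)212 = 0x39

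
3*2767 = 8301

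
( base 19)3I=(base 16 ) 4b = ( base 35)25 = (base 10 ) 75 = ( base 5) 300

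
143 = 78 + 65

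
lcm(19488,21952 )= 1909824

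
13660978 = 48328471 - 34667493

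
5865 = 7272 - 1407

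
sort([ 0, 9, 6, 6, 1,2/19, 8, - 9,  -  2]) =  [-9,-2,0 , 2/19,1, 6,6,8, 9]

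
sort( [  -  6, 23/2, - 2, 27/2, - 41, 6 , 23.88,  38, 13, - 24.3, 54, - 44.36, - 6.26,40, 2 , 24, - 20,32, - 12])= [ - 44.36, - 41, -24.3, - 20, - 12, - 6.26, - 6,-2, 2, 6,  23/2, 13,27/2,23.88, 24,32,38,40, 54 ] 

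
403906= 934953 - 531047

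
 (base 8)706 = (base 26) HC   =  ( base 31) EK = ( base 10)454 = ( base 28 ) G6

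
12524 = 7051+5473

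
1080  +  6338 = 7418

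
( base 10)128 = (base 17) 79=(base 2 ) 10000000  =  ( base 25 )53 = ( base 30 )48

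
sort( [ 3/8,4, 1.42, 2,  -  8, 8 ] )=[ - 8, 3/8, 1.42,2, 4, 8 ] 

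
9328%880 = 528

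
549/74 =7 + 31/74 = 7.42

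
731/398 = 1 + 333/398 = 1.84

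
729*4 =2916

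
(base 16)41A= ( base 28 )19E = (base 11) 875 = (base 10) 1050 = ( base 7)3030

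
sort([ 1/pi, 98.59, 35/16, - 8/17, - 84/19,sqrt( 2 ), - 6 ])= [ - 6, - 84/19, - 8/17, 1/pi, sqrt( 2 ),  35/16 , 98.59]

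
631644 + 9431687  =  10063331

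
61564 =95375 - 33811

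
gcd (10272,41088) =10272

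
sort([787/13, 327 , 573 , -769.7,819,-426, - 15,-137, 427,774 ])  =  [-769.7, - 426, - 137,- 15,787/13, 327,427,573,774,819] 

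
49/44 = 49/44  =  1.11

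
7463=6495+968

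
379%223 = 156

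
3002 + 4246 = 7248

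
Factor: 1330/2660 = 1/2  =  2^(  -  1 ) 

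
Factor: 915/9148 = 2^( - 2) * 3^1*5^1 * 61^1*2287^(-1)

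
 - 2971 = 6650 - 9621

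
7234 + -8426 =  - 1192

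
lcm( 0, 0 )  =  0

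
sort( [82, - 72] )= [ -72 , 82 ]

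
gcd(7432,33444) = 3716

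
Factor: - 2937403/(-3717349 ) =7^2*151^1*281^( - 1 )*397^1*13229^ (-1) 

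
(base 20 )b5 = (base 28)81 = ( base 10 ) 225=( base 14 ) 121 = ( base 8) 341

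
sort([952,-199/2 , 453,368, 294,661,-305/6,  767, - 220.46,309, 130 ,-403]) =[- 403,-220.46,-199/2, - 305/6, 130,294,309, 368, 453,661 , 767,952 ] 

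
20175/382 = 52  +  311/382 = 52.81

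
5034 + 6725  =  11759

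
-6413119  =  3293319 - 9706438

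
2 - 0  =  2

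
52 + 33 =85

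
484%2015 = 484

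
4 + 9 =13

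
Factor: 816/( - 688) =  - 51/43 = -3^1*17^1 * 43^( - 1)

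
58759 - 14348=44411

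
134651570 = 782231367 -647579797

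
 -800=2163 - 2963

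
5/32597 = 5/32597 = 0.00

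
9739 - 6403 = 3336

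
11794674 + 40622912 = 52417586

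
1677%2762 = 1677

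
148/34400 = 37/8600= 0.00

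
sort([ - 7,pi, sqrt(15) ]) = [ - 7,pi,sqrt(15) ]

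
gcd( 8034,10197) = 309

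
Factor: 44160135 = 3^1*5^1* 17^1*173177^1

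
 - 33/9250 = -1 + 9217/9250 =- 0.00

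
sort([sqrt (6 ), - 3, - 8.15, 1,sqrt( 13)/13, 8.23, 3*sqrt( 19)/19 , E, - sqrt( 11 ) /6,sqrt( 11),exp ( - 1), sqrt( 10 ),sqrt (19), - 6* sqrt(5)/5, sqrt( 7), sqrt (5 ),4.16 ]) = [ - 8.15,-3, - 6 * sqrt (5 )/5, - sqrt(11 )/6, sqrt (13)/13,exp( - 1),3 *sqrt( 19)/19,1, sqrt(5) , sqrt ( 6), sqrt(7) , E , sqrt(10), sqrt( 11) , 4.16 , sqrt( 19) , 8.23 ]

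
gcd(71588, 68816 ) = 44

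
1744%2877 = 1744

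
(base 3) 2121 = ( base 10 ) 70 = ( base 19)3D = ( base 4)1012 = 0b1000110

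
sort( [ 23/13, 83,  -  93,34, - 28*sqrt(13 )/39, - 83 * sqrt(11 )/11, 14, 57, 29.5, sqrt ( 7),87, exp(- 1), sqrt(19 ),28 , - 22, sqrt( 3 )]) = [ -93,- 83*sqrt(11) /11, - 22, - 28*sqrt(13 ) /39, exp (- 1 ), sqrt( 3),23/13,  sqrt(7 ), sqrt( 19 ), 14, 28, 29.5, 34,57,  83,87]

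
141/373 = 141/373 =0.38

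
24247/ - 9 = -2695 + 8/9 =- 2694.11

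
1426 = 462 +964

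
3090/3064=1545/1532 = 1.01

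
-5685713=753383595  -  759069308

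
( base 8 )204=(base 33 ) 40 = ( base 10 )132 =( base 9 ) 156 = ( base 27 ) 4o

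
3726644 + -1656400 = 2070244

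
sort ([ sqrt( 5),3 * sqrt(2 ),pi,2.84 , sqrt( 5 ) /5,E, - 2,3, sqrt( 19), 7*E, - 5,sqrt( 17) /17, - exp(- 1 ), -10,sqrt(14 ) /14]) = [ - 10, - 5 , - 2, -exp( - 1), sqrt(17)/17 , sqrt(14) /14, sqrt(5)/5 , sqrt(5),E, 2.84, 3,pi,3*sqrt( 2),  sqrt(19), 7*E]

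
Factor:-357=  -3^1*7^1  *  17^1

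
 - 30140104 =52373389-82513493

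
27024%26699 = 325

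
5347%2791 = 2556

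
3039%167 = 33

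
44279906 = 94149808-49869902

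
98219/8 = 12277+3/8 = 12277.38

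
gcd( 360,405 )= 45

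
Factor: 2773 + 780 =11^1 *17^1*19^1 = 3553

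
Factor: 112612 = 2^2*47^1 *599^1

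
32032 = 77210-45178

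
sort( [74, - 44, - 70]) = [ - 70, - 44,  74 ]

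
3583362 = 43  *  83334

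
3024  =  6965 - 3941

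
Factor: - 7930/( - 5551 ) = 2^1*5^1 * 7^( - 1 ) = 10/7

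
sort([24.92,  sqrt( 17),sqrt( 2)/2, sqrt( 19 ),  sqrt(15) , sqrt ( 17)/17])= [sqrt( 17 ) /17,sqrt( 2) /2, sqrt ( 15), sqrt (17 ),sqrt( 19 ) , 24.92] 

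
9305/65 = 143  +  2/13= 143.15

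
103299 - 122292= - 18993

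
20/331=20/331 = 0.06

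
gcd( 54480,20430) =6810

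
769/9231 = 769/9231 = 0.08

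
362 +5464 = 5826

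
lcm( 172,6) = 516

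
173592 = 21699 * 8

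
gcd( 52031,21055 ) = 1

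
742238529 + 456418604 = 1198657133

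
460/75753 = 460/75753 = 0.01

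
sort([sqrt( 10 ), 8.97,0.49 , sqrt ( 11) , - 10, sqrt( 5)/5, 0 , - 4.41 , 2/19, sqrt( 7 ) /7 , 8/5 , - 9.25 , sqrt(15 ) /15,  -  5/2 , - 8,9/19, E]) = [ - 10, - 9.25, - 8 , - 4.41, - 5/2 , 0,2/19 , sqrt(15 ) /15,sqrt( 7)/7, sqrt( 5 )/5, 9/19, 0.49,8/5,  E, sqrt( 10 ) , sqrt(11 ), 8.97 ]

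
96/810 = 16/135  =  0.12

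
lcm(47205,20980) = 188820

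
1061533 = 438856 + 622677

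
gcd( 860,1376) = 172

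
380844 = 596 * 639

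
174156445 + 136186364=310342809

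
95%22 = 7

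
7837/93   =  7837/93 = 84.27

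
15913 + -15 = 15898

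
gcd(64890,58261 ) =7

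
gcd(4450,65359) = 1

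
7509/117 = 64 + 7/39 = 64.18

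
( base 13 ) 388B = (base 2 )1111101111010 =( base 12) 47B6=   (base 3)102001110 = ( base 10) 8058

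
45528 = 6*7588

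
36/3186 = 2/177 = 0.01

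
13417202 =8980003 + 4437199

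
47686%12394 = 10504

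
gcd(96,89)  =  1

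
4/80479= 4/80479  =  0.00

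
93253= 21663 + 71590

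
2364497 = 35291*67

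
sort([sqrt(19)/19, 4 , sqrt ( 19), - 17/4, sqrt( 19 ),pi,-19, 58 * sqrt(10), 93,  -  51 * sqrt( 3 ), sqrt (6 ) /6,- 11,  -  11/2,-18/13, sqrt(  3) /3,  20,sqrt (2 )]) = [-51 * sqrt( 3 ),-19,-11,-11/2,- 17/4,-18/13,sqrt(19) /19 , sqrt( 6 ) /6,sqrt( 3 )/3, sqrt( 2 ),  pi, 4, sqrt (19), sqrt( 19 ), 20 , 93, 58*sqrt( 10 )]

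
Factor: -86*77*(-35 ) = 2^1*5^1*7^2*11^1*43^1 = 231770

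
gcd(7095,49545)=15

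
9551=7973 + 1578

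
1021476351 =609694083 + 411782268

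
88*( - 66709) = - 5870392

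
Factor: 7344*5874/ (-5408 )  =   - 1348083/169 = -3^4*11^1*13^( -2)*17^1 * 89^1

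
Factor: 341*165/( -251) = -56265/251 = - 3^1*5^1*11^2*31^1* 251^ (-1) 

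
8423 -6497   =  1926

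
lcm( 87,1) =87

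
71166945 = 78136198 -6969253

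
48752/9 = 5416 + 8/9 = 5416.89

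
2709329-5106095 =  - 2396766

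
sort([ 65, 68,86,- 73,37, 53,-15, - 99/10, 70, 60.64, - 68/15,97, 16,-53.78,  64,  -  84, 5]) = [ - 84,-73,-53.78, - 15, - 99/10,-68/15,5, 16,37, 53,60.64, 64,  65,68, 70, 86, 97]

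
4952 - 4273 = 679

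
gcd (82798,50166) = 2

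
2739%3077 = 2739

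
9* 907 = 8163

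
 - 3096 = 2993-6089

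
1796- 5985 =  - 4189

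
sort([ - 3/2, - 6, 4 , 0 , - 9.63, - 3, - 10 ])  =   [ - 10,  -  9.63, - 6 , - 3 ,-3/2, 0, 4]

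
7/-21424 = -7/21424 = - 0.00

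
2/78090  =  1/39045 = 0.00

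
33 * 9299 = 306867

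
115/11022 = 115/11022 =0.01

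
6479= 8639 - 2160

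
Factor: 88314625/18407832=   2^( - 3)*3^(-1 )*5^3 * 7^1*47^(-1 )*16319^(-1) * 100931^1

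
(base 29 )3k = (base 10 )107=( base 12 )8B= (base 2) 1101011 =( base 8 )153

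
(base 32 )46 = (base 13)A4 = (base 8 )206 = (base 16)86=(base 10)134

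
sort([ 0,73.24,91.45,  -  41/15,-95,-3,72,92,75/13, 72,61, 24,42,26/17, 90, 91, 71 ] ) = [-95, - 3, -41/15,0,  26/17, 75/13,24, 42, 61,71, 72, 72, 73.24, 90,91, 91.45, 92]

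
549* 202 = 110898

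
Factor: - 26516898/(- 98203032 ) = 1473161/5455724 = 2^( - 2) * 37^ ( - 1)*137^1*191^(  -  1)*193^(- 1 )*10753^1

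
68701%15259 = 7665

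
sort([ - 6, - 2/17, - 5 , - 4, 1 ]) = [ - 6, - 5, - 4, - 2/17,1]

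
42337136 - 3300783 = 39036353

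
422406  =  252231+170175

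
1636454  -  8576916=-6940462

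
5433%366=309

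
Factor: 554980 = 2^2*5^1*27749^1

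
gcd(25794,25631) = 1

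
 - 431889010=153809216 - 585698226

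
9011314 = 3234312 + 5777002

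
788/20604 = 197/5151= 0.04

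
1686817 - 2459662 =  - 772845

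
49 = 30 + 19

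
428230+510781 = 939011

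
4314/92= 2157/46 = 46.89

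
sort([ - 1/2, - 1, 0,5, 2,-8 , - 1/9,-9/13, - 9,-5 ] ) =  [ - 9, - 8, - 5,  -  1,-9/13, - 1/2,-1/9 , 0, 2,5 ] 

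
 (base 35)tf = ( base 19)2g4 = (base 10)1030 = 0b10000000110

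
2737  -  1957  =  780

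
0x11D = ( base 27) AF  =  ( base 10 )285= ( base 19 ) f0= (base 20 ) E5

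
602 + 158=760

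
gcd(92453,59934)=1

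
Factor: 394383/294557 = 3^1*11^1*17^1*419^(  -  1) = 561/419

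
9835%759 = 727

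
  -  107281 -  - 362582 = 255301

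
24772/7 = 24772/7 = 3538.86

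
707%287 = 133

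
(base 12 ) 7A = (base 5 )334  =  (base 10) 94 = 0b1011110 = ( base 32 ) 2U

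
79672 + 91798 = 171470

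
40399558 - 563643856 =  - 523244298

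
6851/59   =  116 + 7/59 = 116.12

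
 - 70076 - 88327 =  - 158403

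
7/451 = 7/451 = 0.02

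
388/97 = 4 = 4.00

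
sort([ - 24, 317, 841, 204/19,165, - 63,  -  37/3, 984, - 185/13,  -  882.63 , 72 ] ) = [-882.63,  -  63, - 24,-185/13, - 37/3,  204/19, 72,  165  ,  317, 841, 984 ]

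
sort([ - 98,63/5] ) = [ - 98 , 63/5] 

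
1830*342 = 625860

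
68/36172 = 17/9043 = 0.00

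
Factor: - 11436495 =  - 3^1*5^1*7^1 * 17^1 *43^1*149^1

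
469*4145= 1944005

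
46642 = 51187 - 4545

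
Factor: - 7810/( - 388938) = 5/249 = 3^ ( - 1 )*5^1*83^(-1)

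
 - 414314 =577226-991540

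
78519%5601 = 105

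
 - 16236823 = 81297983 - 97534806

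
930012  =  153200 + 776812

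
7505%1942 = 1679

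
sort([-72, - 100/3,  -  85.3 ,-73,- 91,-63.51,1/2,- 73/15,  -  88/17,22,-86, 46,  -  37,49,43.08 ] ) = [ - 91, - 86,-85.3, - 73,-72, - 63.51, - 37, - 100/3, - 88/17, - 73/15 , 1/2, 22, 43.08,46,49] 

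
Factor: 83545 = 5^1 * 7^2*11^1 * 31^1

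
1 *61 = 61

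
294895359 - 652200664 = - 357305305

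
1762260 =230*7662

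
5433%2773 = 2660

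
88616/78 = 1136 + 4/39=1136.10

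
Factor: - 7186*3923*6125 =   -  172667902750 = -2^1*5^3*7^2*3593^1 *3923^1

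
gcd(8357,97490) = 1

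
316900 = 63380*5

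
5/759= 5/759 =0.01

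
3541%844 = 165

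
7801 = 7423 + 378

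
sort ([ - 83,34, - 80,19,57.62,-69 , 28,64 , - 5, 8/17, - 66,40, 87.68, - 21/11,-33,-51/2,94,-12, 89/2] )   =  [ - 83, - 80, - 69, - 66, - 33, - 51/2, - 12,  -  5, - 21/11,8/17, 19, 28, 34,40,89/2, 57.62,64, 87.68,94 ] 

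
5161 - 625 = 4536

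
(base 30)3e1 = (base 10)3121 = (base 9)4247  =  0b110000110001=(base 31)37l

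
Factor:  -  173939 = -281^1*619^1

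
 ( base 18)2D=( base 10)49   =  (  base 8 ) 61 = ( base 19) 2b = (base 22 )25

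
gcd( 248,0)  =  248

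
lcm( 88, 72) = 792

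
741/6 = 123 + 1/2 = 123.50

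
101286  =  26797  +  74489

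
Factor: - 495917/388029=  -809/633 = - 3^(  -  1 )*211^(-1)*809^1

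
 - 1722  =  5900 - 7622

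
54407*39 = 2121873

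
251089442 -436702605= - 185613163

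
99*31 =3069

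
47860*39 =1866540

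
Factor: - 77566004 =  - 2^2 * 73^1*103^1*2579^1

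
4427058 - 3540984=886074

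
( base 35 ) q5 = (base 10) 915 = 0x393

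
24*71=1704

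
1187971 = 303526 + 884445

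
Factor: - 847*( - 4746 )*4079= 2^1*3^1*7^2  *11^2* 113^1*4079^1  =  16397017098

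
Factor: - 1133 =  - 11^1*103^1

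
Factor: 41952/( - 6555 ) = - 2^5 * 5^(-1 )  =  -  32/5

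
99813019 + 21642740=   121455759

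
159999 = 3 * 53333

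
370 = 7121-6751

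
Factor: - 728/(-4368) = 2^( - 1)*3^(-1 ) = 1/6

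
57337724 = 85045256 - 27707532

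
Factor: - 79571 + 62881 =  -16690 = - 2^1*5^1 * 1669^1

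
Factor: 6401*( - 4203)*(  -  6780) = 2^2*3^3* 5^1*37^1 * 113^1*173^1*467^1 = 182405072340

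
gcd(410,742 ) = 2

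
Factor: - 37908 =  - 2^2*3^6 * 13^1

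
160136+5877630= 6037766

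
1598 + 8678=10276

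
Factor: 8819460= 2^2 * 3^2*5^1 * 13^1*3769^1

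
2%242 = 2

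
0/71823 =0=0.00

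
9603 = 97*99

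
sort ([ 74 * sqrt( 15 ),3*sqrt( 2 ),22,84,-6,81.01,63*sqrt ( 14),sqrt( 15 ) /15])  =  [-6,sqrt( 15)/15, 3*sqrt( 2 )  ,  22,81.01,84,63*sqrt( 14),74*sqrt( 15 )]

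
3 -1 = 2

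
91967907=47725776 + 44242131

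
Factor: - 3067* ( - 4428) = 2^2*3^3*41^1* 3067^1 = 13580676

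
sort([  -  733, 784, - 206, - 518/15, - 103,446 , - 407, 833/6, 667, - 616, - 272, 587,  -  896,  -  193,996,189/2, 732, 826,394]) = [  -  896,- 733, - 616, - 407, - 272, - 206, - 193, - 103,-518/15, 189/2, 833/6, 394, 446, 587,667,732,784, 826,996]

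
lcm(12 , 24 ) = 24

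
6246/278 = 3123/139 = 22.47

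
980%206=156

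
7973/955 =8  +  333/955 = 8.35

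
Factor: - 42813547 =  - 7^1*223^1 *27427^1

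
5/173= 5/173 = 0.03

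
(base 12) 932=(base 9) 1742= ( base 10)1334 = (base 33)17E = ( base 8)2466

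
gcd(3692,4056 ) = 52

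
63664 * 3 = 190992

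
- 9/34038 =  - 1 +3781/3782 = - 0.00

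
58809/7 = 8401+2/7  =  8401.29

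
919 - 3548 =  - 2629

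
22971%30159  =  22971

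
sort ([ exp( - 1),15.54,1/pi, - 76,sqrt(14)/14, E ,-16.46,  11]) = [ - 76, - 16.46,sqrt(14 )/14,1/pi,exp ( - 1), E, 11,15.54 ] 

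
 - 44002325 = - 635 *69295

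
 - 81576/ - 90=4532/5 = 906.40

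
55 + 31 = 86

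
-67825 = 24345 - 92170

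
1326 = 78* 17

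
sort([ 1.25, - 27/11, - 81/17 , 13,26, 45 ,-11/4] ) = [ - 81/17 , - 11/4, - 27/11,1.25,13,26, 45]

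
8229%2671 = 216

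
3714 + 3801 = 7515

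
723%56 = 51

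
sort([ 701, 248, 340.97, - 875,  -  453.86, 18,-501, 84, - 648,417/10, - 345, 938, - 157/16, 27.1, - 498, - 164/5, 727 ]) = [ - 875,-648, - 501, - 498 , - 453.86, - 345, - 164/5,- 157/16, 18, 27.1,417/10 , 84,  248,340.97, 701, 727, 938] 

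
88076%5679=2891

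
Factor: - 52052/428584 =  - 77/634= - 2^( - 1 )*7^1*11^1*317^( - 1 )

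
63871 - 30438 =33433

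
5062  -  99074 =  - 94012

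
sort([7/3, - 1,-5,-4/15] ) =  [-5, - 1, - 4/15, 7/3] 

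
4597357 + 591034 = 5188391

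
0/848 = 0 = 0.00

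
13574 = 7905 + 5669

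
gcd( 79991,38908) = 1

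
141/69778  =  141/69778 = 0.00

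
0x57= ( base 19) 4B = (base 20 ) 47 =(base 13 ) 69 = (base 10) 87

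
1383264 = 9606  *144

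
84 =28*3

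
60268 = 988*61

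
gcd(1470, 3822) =294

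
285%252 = 33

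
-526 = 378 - 904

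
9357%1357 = 1215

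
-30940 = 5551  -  36491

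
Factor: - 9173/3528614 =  - 2^( - 1)*23^( - 1 ) * 79^( - 1 )*971^ ( - 1 )*9173^1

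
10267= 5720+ 4547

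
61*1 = 61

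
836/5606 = 418/2803 = 0.15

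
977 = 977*1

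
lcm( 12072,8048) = 24144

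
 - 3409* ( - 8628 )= 29412852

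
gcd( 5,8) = 1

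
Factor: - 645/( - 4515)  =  1/7 = 7^(  -  1 ) 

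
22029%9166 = 3697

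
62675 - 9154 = 53521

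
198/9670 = 99/4835 = 0.02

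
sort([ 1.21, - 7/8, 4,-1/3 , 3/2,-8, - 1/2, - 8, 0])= [ - 8, - 8, - 7/8,  -  1/2,-1/3 , 0 , 1.21, 3/2, 4]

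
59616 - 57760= 1856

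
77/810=77/810 = 0.10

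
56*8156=456736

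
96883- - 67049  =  163932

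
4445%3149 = 1296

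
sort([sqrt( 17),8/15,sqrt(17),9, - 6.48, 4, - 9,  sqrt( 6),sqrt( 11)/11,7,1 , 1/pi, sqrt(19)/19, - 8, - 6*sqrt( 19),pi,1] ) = [ - 6 * sqrt(19), - 9, - 8 , - 6.48, sqrt( 19)/19,sqrt( 11)/11,  1/pi,8/15,1, 1,sqrt( 6),pi,4,sqrt ( 17),sqrt(17 ),7, 9]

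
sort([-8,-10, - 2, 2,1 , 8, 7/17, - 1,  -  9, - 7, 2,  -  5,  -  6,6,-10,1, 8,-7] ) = [ - 10,- 10,-9,-8, - 7,-7, - 6,-5 , - 2,-1 , 7/17,1,  1,2,2,6,8,8]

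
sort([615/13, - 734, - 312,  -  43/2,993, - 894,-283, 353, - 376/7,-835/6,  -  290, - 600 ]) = [ - 894, - 734, - 600, - 312,-290, - 283, - 835/6,-376/7, - 43/2, 615/13,353, 993 ]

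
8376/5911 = 8376/5911 = 1.42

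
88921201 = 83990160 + 4931041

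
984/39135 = 328/13045   =  0.03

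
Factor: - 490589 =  - 11^1*103^1*433^1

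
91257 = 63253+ 28004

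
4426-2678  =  1748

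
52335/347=52335/347  =  150.82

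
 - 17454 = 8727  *(-2)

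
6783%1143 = 1068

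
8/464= 1/58 = 0.02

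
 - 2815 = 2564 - 5379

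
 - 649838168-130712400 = -780550568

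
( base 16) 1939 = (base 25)A87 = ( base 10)6457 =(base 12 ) 38A1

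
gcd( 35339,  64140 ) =1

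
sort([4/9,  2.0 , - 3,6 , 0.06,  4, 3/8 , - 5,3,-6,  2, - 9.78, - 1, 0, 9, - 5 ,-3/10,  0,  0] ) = [-9.78, - 6,- 5, - 5, - 3, - 1, - 3/10,  0,  0,0,0.06, 3/8,4/9, 2.0,  2,3, 4, 6, 9 ]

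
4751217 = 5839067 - 1087850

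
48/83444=12/20861=0.00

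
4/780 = 1/195 = 0.01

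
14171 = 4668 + 9503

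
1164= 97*12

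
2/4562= 1/2281 = 0.00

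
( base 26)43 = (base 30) 3H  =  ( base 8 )153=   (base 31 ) 3E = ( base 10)107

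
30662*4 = 122648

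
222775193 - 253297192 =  - 30521999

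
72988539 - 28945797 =44042742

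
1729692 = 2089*828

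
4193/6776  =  599/968=   0.62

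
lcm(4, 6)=12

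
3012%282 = 192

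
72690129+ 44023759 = 116713888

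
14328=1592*9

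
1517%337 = 169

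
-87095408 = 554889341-641984749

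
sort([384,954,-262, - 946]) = [ - 946 ,-262, 384,954 ]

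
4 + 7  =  11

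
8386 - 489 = 7897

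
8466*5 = 42330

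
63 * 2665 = 167895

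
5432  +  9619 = 15051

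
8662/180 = 48 + 11/90 = 48.12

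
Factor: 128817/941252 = 9909/72404 = 2^( - 2)*3^3* 23^( - 1)*367^1 * 787^( - 1 )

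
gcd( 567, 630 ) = 63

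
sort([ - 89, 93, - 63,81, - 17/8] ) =[ - 89,-63, - 17/8, 81, 93 ]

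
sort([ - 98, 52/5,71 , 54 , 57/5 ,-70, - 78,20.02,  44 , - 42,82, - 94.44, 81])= [- 98, - 94.44, - 78, - 70 , - 42, 52/5,57/5, 20.02,44, 54, 71, 81,82]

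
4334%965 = 474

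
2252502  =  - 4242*( - 531 ) 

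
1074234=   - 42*( - 25577 )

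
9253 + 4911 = 14164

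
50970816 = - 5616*( - 9076 )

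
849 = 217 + 632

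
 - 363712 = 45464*( - 8)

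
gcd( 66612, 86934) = 6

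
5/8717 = 5/8717= 0.00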